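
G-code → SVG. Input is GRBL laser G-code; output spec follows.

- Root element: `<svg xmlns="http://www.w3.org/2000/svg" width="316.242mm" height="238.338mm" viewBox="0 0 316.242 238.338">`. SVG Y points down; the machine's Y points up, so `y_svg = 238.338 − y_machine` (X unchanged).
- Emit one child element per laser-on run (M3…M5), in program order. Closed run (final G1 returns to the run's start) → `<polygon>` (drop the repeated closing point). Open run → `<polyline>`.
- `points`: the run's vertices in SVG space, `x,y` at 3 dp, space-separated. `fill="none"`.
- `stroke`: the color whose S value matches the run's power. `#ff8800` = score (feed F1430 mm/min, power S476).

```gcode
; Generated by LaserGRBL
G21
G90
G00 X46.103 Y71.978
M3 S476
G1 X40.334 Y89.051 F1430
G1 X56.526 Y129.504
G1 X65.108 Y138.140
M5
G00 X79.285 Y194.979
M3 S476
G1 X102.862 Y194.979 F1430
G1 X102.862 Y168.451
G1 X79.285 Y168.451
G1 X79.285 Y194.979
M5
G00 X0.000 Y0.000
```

<svg xmlns="http://www.w3.org/2000/svg" width="316.242mm" height="238.338mm" viewBox="0 0 316.242 238.338">
  <polyline points="46.103,166.360 40.334,149.287 56.526,108.834 65.108,100.198" fill="none" stroke="#ff8800"/>
  <polygon points="79.285,43.359 102.862,43.359 102.862,69.887 79.285,69.887" fill="none" stroke="#ff8800"/>
</svg>

Machine Y-up, SVG Y-down with viewBox height 238.338, so y_svg = 238.338 − y_machine; X carries over. Every run uses S476, so all elements get stroke `#ff8800` (score).

Run 1: The run is open, so emit a `<polyline>` with points (Y-flipped): 46.103,166.360 40.334,149.287 56.526,108.834 65.108,100.198.

Run 2: The run returns to its start, so emit a `<polygon>` with points (Y-flipped): 79.285,43.359 102.862,43.359 102.862,69.887 79.285,69.887.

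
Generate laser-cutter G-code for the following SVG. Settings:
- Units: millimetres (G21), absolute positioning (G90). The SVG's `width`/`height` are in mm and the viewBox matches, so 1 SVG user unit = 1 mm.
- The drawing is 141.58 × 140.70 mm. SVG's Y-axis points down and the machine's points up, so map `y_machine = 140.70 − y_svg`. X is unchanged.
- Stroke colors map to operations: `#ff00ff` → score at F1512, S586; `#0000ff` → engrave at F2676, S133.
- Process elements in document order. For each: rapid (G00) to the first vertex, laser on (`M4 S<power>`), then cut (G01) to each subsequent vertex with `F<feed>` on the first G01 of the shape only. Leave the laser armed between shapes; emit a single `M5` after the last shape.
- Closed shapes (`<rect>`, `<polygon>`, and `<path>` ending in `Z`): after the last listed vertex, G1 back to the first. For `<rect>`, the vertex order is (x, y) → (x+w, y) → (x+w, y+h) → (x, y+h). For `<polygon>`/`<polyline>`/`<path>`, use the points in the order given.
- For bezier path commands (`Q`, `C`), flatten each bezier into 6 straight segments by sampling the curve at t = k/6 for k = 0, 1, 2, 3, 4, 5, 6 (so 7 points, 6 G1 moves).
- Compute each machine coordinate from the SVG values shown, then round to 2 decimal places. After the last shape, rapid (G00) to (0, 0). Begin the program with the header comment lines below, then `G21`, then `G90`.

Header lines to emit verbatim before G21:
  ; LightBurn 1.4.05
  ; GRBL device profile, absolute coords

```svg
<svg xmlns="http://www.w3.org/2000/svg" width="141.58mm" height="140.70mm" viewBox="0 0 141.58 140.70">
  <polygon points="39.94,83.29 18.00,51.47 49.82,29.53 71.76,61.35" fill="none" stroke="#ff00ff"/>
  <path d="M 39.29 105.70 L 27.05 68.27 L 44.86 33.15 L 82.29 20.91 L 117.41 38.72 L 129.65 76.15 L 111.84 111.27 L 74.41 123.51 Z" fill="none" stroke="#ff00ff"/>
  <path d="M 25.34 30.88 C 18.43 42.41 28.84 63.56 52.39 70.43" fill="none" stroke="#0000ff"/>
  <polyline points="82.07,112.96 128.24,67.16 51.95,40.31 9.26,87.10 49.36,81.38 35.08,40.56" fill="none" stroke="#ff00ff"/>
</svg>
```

; LightBurn 1.4.05
; GRBL device profile, absolute coords
G21
G90
G00 X39.94 Y57.41
M4 S586
G01 X18.00 Y89.23 F1512
G01 X49.82 Y111.17
G01 X71.76 Y79.35
G01 X39.94 Y57.41
G00 X39.29 Y35.00
M4 S586
G01 X27.05 Y72.43 F1512
G01 X44.86 Y107.55
G01 X82.29 Y119.79
G01 X117.41 Y101.98
G01 X129.65 Y64.55
G01 X111.84 Y29.43
G01 X74.41 Y17.19
G01 X39.29 Y35.00
G00 X25.34 Y109.82
M4 S133
G01 X23.31 Y103.36 F2676
G01 X24.05 Y95.97
G01 X27.44 Y88.30
G01 X33.37 Y81.01
G01 X41.73 Y74.78
G01 X52.39 Y70.27
G00 X82.07 Y27.74
M4 S586
G01 X128.24 Y73.54 F1512
G01 X51.95 Y100.39
G01 X9.26 Y53.60
G01 X49.36 Y59.32
G01 X35.08 Y100.14
M5
G00 X0.00 Y0.00

viewBox `0 0 141.58 140.70` with mm width/height → 1 unit = 1 mm. Flip: y_m = 140.70 − y_svg.

**Shape 1** — `<polygon>` regular polygon, stroke `#ff00ff` → score (S586, F1512). Machine vertices: (39.94,57.41) → (18.00,89.23) → (49.82,111.17) → (71.76,79.35) → (39.94,57.41). Closed: final G1 returns to the first vertex.

**Shape 2** — `<path>` regular polygon, stroke `#ff00ff` → score (S586, F1512). Machine vertices: (39.29,35.00) → (27.05,72.43) → (44.86,107.55) → (82.29,119.79) → (117.41,101.98) → (129.65,64.55) → (111.84,29.43) → (74.41,17.19) → (39.29,35.00). Closed: final G1 returns to the first vertex.

**Shape 3** — `<path>` cubic bezier, stroke `#0000ff` → engrave (S133, F2676). Control points (SVG): P0=(25.34,30.88), P1=(18.43,42.41), P2=(28.84,63.56), P3=(52.39,70.43); sampled at t=k/6. Machine vertices: (25.34,109.82) → (23.31,103.36) → (24.05,95.97) → (27.44,88.30) → (33.37,81.01) → (41.73,74.78) → (52.39,70.27). Open path.

**Shape 4** — `<polyline>` open polyline, stroke `#ff00ff` → score (S586, F1512). Machine vertices: (82.07,27.74) → (128.24,73.54) → (51.95,100.39) → (9.26,53.60) → (49.36,59.32) → (35.08,100.14). Open path.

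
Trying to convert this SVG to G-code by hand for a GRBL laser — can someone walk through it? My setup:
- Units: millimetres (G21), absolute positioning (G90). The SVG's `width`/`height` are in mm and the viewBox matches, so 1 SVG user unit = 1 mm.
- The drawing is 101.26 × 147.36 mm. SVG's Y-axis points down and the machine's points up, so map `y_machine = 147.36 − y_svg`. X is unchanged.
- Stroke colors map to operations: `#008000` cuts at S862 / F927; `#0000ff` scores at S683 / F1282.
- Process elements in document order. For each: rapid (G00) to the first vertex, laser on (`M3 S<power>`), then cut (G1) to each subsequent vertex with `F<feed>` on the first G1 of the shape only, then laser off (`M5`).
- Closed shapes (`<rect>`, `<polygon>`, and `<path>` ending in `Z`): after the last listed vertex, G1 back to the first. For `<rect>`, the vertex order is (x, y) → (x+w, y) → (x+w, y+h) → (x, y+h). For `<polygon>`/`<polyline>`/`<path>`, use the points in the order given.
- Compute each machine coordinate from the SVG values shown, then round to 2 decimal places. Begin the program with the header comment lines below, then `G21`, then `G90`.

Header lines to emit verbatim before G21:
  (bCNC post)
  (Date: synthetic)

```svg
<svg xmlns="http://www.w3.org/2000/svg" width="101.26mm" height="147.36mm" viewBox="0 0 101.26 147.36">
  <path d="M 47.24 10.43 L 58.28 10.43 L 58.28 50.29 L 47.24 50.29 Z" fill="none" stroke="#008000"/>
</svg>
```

(bCNC post)
(Date: synthetic)
G21
G90
G00 X47.24 Y136.93
M3 S862
G1 X58.28 Y136.93 F927
G1 X58.28 Y97.07
G1 X47.24 Y97.07
G1 X47.24 Y136.93
M5

viewBox `0 0 101.26 147.36` with mm width/height → 1 unit = 1 mm. Flip: y_m = 147.36 − y_svg.

**Shape 1** — `<path>` rectangle, stroke `#008000` → cut (S862, F927). Machine vertices: (47.24,136.93) → (58.28,136.93) → (58.28,97.07) → (47.24,97.07) → (47.24,136.93). Closed: final G1 returns to the first vertex.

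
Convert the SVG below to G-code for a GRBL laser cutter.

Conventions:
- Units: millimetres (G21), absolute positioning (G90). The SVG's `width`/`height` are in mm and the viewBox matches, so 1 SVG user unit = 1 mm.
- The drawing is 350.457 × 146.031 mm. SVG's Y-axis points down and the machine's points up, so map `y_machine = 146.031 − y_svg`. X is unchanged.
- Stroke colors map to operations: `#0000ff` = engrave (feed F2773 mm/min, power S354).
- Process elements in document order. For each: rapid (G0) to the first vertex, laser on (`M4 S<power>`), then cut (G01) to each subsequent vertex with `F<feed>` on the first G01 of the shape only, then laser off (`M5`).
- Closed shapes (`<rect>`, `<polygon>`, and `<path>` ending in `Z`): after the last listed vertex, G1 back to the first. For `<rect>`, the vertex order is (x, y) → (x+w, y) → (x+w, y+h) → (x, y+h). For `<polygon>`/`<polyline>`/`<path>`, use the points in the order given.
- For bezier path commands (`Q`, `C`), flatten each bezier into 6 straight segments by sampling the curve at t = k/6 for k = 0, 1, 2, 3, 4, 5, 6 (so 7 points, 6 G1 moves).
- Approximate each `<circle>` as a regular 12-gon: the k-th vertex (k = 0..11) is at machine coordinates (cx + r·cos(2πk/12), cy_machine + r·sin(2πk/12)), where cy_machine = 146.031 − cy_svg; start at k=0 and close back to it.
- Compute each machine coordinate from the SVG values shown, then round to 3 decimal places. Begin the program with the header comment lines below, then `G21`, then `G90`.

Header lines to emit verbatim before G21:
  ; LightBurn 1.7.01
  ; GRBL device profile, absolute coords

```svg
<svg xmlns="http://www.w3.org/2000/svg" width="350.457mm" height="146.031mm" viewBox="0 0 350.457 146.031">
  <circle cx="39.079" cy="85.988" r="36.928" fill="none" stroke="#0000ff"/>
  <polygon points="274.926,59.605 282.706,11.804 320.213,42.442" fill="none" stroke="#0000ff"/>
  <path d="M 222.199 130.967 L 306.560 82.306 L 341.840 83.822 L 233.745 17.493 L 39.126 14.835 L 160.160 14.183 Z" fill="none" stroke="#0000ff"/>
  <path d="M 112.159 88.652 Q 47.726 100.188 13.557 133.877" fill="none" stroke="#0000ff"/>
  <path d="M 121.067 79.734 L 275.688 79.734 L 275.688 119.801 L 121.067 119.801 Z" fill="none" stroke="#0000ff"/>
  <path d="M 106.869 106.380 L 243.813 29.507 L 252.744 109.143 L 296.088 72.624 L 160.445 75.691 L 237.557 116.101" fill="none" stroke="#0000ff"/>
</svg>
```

; LightBurn 1.7.01
; GRBL device profile, absolute coords
G21
G90
G0 X76.007 Y60.043
M4 S354
G01 X71.060 Y78.507 F2773
G01 X57.543 Y92.024
G01 X39.079 Y96.971
G01 X20.615 Y92.024
G01 X7.098 Y78.507
G01 X2.151 Y60.043
G01 X7.098 Y41.579
G01 X20.615 Y28.062
G01 X39.079 Y23.115
G01 X57.543 Y28.062
G01 X71.060 Y41.579
G01 X76.007 Y60.043
M5
G0 X274.926 Y86.426
M4 S354
G01 X282.706 Y134.227 F2773
G01 X320.213 Y103.589
G01 X274.926 Y86.426
M5
G0 X222.199 Y15.064
M4 S354
G01 X306.560 Y63.725 F2773
G01 X341.840 Y62.209
G01 X233.745 Y128.538
G01 X39.126 Y131.196
G01 X160.160 Y131.848
G01 X222.199 Y15.064
M5
G0 X112.159 Y57.379
M4 S354
G01 X91.522 Y52.918 F2773
G01 X72.566 Y47.227
G01 X55.292 Y40.305
G01 X39.699 Y32.152
G01 X25.787 Y22.768
G01 X13.557 Y12.154
M5
G0 X121.067 Y66.297
M4 S354
G01 X275.688 Y66.297 F2773
G01 X275.688 Y26.230
G01 X121.067 Y26.230
G01 X121.067 Y66.297
M5
G0 X106.869 Y39.651
M4 S354
G01 X243.813 Y116.524 F2773
G01 X252.744 Y36.888
G01 X296.088 Y73.407
G01 X160.445 Y70.340
G01 X237.557 Y29.930
M5

1 u = 1 mm; y_m = 146.031 − y.

[1] `<circle>` circle, #0000ff→engrave S354 F2773: (76.007,60.043) → (71.060,78.507) → (57.543,92.024) → (39.079,96.971) → (20.615,92.024) → (7.098,78.507) → (2.151,60.043) → (7.098,41.579) → (20.615,28.062) → (39.079,23.115) → (57.543,28.062) → (71.060,41.579) → (76.007,60.043) (closed)

[2] `<polygon>` regular polygon, #0000ff→engrave S354 F2773: (274.926,86.426) → (282.706,134.227) → (320.213,103.589) → (274.926,86.426) (closed)

[3] `<path>` closed polygon, #0000ff→engrave S354 F2773: (222.199,15.064) → (306.560,63.725) → (341.840,62.209) → (233.745,128.538) → (39.126,131.196) → (160.160,131.848) → (222.199,15.064) (closed)

[4] `<path>` quadratic bezier, #0000ff→engrave S354 F2773: (112.159,57.379) → (91.522,52.918) → (72.566,47.227) → (55.292,40.305) → (39.699,32.152) → (25.787,22.768) → (13.557,12.154)

[5] `<path>` rectangle, #0000ff→engrave S354 F2773: (121.067,66.297) → (275.688,66.297) → (275.688,26.230) → (121.067,26.230) → (121.067,66.297) (closed)

[6] `<path>` open polyline, #0000ff→engrave S354 F2773: (106.869,39.651) → (243.813,116.524) → (252.744,36.888) → (296.088,73.407) → (160.445,70.340) → (237.557,29.930)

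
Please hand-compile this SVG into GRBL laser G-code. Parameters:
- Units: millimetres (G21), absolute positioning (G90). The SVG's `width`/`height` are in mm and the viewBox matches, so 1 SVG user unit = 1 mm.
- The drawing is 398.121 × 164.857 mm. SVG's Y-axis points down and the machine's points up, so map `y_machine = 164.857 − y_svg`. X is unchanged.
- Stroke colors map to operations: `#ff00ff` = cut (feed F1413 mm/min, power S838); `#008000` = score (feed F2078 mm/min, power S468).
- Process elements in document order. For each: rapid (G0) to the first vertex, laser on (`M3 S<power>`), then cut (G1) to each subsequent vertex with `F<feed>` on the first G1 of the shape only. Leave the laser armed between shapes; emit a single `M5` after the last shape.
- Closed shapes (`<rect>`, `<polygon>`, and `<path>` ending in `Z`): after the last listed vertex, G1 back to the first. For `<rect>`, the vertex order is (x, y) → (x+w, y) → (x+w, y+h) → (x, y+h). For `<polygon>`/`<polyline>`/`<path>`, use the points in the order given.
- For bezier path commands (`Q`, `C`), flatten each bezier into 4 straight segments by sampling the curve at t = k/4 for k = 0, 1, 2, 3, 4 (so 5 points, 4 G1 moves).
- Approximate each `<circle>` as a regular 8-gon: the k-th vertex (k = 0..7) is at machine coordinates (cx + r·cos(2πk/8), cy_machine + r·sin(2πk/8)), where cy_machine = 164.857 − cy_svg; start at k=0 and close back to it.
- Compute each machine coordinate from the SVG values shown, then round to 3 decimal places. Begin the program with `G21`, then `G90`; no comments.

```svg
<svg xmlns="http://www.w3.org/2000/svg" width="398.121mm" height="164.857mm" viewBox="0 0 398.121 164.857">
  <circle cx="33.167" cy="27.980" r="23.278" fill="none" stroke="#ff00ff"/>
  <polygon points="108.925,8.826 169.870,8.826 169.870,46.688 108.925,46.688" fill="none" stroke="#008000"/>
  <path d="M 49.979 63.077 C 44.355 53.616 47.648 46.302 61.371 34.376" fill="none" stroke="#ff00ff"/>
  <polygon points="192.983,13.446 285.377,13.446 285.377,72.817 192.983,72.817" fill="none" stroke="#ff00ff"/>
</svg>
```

G21
G90
G0 X56.445 Y136.877
M3 S838
G1 X49.627 Y153.337 F1413
G1 X33.167 Y160.155
G1 X16.707 Y153.337
G1 X9.889 Y136.877
G1 X16.707 Y120.417
G1 X33.167 Y113.599
G1 X49.627 Y120.417
G1 X56.445 Y136.877
G0 X108.925 Y156.031
M3 S468
G1 X169.870 Y156.031 F2078
G1 X169.870 Y118.169
G1 X108.925 Y118.169
G1 X108.925 Y156.031
G0 X49.979 Y101.780
M3 S838
G1 X47.457 Y108.579 F1413
G1 X48.420 Y115.206
G1 X53.011 Y122.296
G1 X61.371 Y130.481
G0 X192.983 Y151.411
M3 S838
G1 X285.377 Y151.411 F1413
G1 X285.377 Y92.040
G1 X192.983 Y92.040
G1 X192.983 Y151.411
M5

1 u = 1 mm; y_m = 164.857 − y.

[1] `<circle>` circle, #ff00ff→cut S838 F1413: (56.445,136.877) → (49.627,153.337) → (33.167,160.155) → (16.707,153.337) → (9.889,136.877) → (16.707,120.417) → (33.167,113.599) → (49.627,120.417) → (56.445,136.877) (closed)

[2] `<polygon>` rectangle, #008000→score S468 F2078: (108.925,156.031) → (169.870,156.031) → (169.870,118.169) → (108.925,118.169) → (108.925,156.031) (closed)

[3] `<path>` cubic bezier, #ff00ff→cut S838 F1413: (49.979,101.780) → (47.457,108.579) → (48.420,115.206) → (53.011,122.296) → (61.371,130.481)

[4] `<polygon>` rectangle, #ff00ff→cut S838 F1413: (192.983,151.411) → (285.377,151.411) → (285.377,92.040) → (192.983,92.040) → (192.983,151.411) (closed)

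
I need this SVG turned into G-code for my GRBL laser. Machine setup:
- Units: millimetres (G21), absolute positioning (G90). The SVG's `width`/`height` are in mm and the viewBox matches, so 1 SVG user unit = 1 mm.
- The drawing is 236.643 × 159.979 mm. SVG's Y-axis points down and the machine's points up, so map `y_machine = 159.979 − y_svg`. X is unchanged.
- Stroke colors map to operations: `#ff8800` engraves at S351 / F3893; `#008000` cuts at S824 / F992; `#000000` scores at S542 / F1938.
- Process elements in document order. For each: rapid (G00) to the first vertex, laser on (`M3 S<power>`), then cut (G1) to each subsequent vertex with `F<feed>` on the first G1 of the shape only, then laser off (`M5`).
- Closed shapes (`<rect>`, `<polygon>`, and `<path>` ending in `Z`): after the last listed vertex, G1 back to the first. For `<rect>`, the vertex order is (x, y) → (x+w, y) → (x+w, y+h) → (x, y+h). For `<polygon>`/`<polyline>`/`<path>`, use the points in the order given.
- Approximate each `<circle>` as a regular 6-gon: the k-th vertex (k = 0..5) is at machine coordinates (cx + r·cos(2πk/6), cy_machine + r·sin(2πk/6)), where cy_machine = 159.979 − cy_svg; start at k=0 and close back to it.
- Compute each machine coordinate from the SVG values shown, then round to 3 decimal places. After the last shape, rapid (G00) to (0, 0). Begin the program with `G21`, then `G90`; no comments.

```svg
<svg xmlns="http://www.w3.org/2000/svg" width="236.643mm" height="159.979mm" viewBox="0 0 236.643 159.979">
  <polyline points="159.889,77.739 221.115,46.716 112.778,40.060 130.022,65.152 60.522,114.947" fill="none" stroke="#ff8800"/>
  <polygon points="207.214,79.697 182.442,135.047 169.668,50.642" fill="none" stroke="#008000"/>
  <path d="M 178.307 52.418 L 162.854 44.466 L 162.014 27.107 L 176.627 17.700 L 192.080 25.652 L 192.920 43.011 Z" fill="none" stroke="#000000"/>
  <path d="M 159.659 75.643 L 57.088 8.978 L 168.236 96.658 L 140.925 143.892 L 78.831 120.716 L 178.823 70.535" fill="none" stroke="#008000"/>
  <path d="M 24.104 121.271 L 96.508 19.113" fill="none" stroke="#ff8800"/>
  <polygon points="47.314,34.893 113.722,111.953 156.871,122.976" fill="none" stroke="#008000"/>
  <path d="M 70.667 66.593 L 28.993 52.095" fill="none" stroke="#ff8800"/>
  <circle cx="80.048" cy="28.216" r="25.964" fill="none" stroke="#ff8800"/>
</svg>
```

1 u = 1 mm; y_m = 159.979 − y.

[1] `<polyline>` open polyline, #ff8800→engrave S351 F3893: (159.889,82.240) → (221.115,113.263) → (112.778,119.919) → (130.022,94.827) → (60.522,45.032)

[2] `<polygon>` closed polygon, #008000→cut S824 F992: (207.214,80.282) → (182.442,24.932) → (169.668,109.337) → (207.214,80.282) (closed)

[3] `<path>` regular polygon, #000000→score S542 F1938: (178.307,107.561) → (162.854,115.513) → (162.014,132.872) → (176.627,142.279) → (192.080,134.327) → (192.920,116.968) → (178.307,107.561) (closed)

[4] `<path>` open polyline, #008000→cut S824 F992: (159.659,84.336) → (57.088,151.001) → (168.236,63.321) → (140.925,16.087) → (78.831,39.263) → (178.823,89.444)

[5] `<path>` line segment, #ff8800→engrave S351 F3893: (24.104,38.708) → (96.508,140.866)

[6] `<polygon>` closed polygon, #008000→cut S824 F992: (47.314,125.086) → (113.722,48.026) → (156.871,37.003) → (47.314,125.086) (closed)

[7] `<path>` line segment, #ff8800→engrave S351 F3893: (70.667,93.386) → (28.993,107.884)

[8] `<circle>` circle, #ff8800→engrave S351 F3893: (106.012,131.763) → (93.030,154.248) → (67.066,154.248) → (54.084,131.763) → (67.066,109.278) → (93.030,109.278) → (106.012,131.763) (closed)

G21
G90
G00 X159.889 Y82.240
M3 S351
G1 X221.115 Y113.263 F3893
G1 X112.778 Y119.919
G1 X130.022 Y94.827
G1 X60.522 Y45.032
M5
G00 X207.214 Y80.282
M3 S824
G1 X182.442 Y24.932 F992
G1 X169.668 Y109.337
G1 X207.214 Y80.282
M5
G00 X178.307 Y107.561
M3 S542
G1 X162.854 Y115.513 F1938
G1 X162.014 Y132.872
G1 X176.627 Y142.279
G1 X192.080 Y134.327
G1 X192.920 Y116.968
G1 X178.307 Y107.561
M5
G00 X159.659 Y84.336
M3 S824
G1 X57.088 Y151.001 F992
G1 X168.236 Y63.321
G1 X140.925 Y16.087
G1 X78.831 Y39.263
G1 X178.823 Y89.444
M5
G00 X24.104 Y38.708
M3 S351
G1 X96.508 Y140.866 F3893
M5
G00 X47.314 Y125.086
M3 S824
G1 X113.722 Y48.026 F992
G1 X156.871 Y37.003
G1 X47.314 Y125.086
M5
G00 X70.667 Y93.386
M3 S351
G1 X28.993 Y107.884 F3893
M5
G00 X106.012 Y131.763
M3 S351
G1 X93.030 Y154.248 F3893
G1 X67.066 Y154.248
G1 X54.084 Y131.763
G1 X67.066 Y109.278
G1 X93.030 Y109.278
G1 X106.012 Y131.763
M5
G00 X0.000 Y0.000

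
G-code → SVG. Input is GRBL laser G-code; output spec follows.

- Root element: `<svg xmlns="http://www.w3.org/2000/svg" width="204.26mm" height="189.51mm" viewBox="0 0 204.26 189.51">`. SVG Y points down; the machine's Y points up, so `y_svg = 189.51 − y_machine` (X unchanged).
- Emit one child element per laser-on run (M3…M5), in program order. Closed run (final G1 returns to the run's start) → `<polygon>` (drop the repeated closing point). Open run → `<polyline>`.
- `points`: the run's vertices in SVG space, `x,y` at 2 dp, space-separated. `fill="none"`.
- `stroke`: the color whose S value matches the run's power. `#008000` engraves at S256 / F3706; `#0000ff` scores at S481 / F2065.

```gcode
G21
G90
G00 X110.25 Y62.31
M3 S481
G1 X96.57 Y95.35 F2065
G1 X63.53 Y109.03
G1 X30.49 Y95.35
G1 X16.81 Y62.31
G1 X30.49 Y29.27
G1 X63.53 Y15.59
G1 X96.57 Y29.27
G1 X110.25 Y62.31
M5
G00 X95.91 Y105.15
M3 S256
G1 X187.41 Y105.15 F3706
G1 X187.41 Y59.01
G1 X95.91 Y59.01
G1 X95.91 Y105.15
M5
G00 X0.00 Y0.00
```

<svg xmlns="http://www.w3.org/2000/svg" width="204.26mm" height="189.51mm" viewBox="0 0 204.26 189.51">
  <polygon points="110.25,127.20 96.57,94.16 63.53,80.48 30.49,94.16 16.81,127.20 30.49,160.24 63.53,173.92 96.57,160.24" fill="none" stroke="#0000ff"/>
  <polygon points="95.91,84.36 187.41,84.36 187.41,130.50 95.91,130.50" fill="none" stroke="#008000"/>
</svg>

Machine Y-up, SVG Y-down with viewBox height 189.51, so y_svg = 189.51 − y_machine; X carries over.

Run 1: power S481 maps to stroke `#0000ff` (score). The run returns to its start, so emit a `<polygon>` with points (Y-flipped): 110.25,127.20 96.57,94.16 63.53,80.48 30.49,94.16 16.81,127.20 30.49,160.24 63.53,173.92 96.57,160.24.

Run 2: the run's S256 means `#008000` (engrave). The run returns to its start, so emit a `<polygon>` with points (Y-flipped): 95.91,84.36 187.41,84.36 187.41,130.50 95.91,130.50.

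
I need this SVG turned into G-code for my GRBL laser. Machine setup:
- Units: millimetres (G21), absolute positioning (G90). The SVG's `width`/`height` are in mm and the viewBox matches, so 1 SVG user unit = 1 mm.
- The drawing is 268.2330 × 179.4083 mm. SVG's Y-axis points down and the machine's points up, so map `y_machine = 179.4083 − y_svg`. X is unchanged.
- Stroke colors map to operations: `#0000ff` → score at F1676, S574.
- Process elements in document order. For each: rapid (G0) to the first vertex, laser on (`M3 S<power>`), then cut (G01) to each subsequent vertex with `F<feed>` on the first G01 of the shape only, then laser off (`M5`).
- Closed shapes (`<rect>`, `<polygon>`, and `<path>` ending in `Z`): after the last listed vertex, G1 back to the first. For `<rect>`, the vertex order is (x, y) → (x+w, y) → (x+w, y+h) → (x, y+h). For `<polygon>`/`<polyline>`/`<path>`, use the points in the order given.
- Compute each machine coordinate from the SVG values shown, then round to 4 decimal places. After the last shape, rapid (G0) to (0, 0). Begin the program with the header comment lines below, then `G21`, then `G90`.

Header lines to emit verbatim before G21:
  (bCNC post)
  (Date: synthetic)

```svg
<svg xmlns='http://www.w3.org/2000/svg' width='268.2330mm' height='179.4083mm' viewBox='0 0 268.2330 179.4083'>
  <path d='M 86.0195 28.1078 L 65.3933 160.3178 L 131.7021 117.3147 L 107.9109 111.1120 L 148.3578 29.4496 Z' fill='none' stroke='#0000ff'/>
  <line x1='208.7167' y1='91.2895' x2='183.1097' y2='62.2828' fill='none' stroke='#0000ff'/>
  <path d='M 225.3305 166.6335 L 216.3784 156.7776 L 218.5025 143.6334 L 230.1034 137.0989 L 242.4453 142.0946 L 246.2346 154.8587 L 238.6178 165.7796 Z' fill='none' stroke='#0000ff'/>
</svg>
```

1 u = 1 mm; y_m = 179.4083 − y.

[1] `<path>` closed polygon, #0000ff→score S574 F1676: (86.0195,151.3005) → (65.3933,19.0905) → (131.7021,62.0936) → (107.9109,68.2963) → (148.3578,149.9587) → (86.0195,151.3005) (closed)

[2] `<line>` line segment, #0000ff→score S574 F1676: (208.7167,88.1188) → (183.1097,117.1255)

[3] `<path>` regular polygon, #0000ff→score S574 F1676: (225.3305,12.7748) → (216.3784,22.6307) → (218.5025,35.7749) → (230.1034,42.3094) → (242.4453,37.3137) → (246.2346,24.5496) → (238.6178,13.6287) → (225.3305,12.7748) (closed)

(bCNC post)
(Date: synthetic)
G21
G90
G0 X86.0195 Y151.3005
M3 S574
G01 X65.3933 Y19.0905 F1676
G01 X131.7021 Y62.0936
G01 X107.9109 Y68.2963
G01 X148.3578 Y149.9587
G01 X86.0195 Y151.3005
M5
G0 X208.7167 Y88.1188
M3 S574
G01 X183.1097 Y117.1255 F1676
M5
G0 X225.3305 Y12.7748
M3 S574
G01 X216.3784 Y22.6307 F1676
G01 X218.5025 Y35.7749
G01 X230.1034 Y42.3094
G01 X242.4453 Y37.3137
G01 X246.2346 Y24.5496
G01 X238.6178 Y13.6287
G01 X225.3305 Y12.7748
M5
G0 X0.0000 Y0.0000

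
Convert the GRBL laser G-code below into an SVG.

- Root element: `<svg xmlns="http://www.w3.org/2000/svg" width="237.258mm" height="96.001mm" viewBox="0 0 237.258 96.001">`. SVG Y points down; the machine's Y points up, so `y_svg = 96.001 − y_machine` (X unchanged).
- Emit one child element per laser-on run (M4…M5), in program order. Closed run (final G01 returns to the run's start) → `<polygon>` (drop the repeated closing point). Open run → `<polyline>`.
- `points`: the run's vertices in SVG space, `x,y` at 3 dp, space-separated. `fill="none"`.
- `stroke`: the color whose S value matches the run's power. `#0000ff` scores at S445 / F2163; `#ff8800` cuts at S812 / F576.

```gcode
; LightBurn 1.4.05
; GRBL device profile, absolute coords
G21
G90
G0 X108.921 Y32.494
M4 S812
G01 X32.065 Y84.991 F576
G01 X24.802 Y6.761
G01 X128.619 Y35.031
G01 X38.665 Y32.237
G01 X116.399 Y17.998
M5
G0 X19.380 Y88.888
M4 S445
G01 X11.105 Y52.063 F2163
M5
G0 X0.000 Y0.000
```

Each laser-on run becomes one SVG element. Flip Y back into SVG space with y_svg = 96.001 − y_machine.

Run 1: the run's S812 means `#ff8800` (cut). The run is open, so emit a `<polyline>` with points (Y-flipped): 108.921,63.507 32.065,11.010 24.802,89.240 128.619,60.970 38.665,63.764 116.399,78.003.

Run 2: S445 ⇒ score layer `#0000ff`. The run is open, so emit a `<polyline>` with points (Y-flipped): 19.380,7.113 11.105,43.938.

<svg xmlns="http://www.w3.org/2000/svg" width="237.258mm" height="96.001mm" viewBox="0 0 237.258 96.001">
  <polyline points="108.921,63.507 32.065,11.010 24.802,89.240 128.619,60.970 38.665,63.764 116.399,78.003" fill="none" stroke="#ff8800"/>
  <polyline points="19.380,7.113 11.105,43.938" fill="none" stroke="#0000ff"/>
</svg>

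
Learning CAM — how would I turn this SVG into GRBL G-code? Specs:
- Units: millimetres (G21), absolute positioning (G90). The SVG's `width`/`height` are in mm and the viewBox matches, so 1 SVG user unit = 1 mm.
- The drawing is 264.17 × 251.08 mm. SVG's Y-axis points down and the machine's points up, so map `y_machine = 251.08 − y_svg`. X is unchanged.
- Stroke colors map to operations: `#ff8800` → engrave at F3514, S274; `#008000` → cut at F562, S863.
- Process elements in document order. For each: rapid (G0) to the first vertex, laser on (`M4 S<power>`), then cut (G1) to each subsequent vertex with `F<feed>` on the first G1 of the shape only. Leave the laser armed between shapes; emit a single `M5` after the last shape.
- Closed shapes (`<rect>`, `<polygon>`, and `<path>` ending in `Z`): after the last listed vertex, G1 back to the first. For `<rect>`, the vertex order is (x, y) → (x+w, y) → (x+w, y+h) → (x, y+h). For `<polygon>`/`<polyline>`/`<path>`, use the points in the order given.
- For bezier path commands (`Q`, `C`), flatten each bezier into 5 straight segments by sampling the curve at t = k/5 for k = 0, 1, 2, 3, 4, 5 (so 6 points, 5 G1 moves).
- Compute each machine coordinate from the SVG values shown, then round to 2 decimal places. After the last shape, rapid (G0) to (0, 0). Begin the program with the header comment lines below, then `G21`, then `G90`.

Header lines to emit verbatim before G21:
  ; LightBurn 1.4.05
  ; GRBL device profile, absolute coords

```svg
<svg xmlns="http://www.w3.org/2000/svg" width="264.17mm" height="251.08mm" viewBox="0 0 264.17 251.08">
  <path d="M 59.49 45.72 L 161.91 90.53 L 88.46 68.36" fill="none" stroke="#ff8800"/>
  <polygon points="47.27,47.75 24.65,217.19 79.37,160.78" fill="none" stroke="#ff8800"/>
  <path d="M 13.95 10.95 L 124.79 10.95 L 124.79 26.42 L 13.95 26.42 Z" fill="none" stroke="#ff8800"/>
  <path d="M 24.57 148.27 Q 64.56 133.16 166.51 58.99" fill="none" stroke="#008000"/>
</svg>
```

; LightBurn 1.4.05
; GRBL device profile, absolute coords
G21
G90
G0 X59.49 Y205.36
M4 S274
G1 X161.91 Y160.55 F3514
G1 X88.46 Y182.72
G0 X47.27 Y203.33
M4 S274
G1 X24.65 Y33.89 F3514
G1 X79.37 Y90.30
G1 X47.27 Y203.33
G0 X13.95 Y240.13
M4 S274
G1 X124.79 Y240.13 F3514
G1 X124.79 Y224.66
G1 X13.95 Y224.66
G1 X13.95 Y240.13
G0 X24.57 Y102.81
M4 S863
G1 X43.04 Y111.22 F562
G1 X66.48 Y124.35
G1 X94.86 Y142.20
G1 X128.21 Y164.78
G1 X166.51 Y192.09
M5
G0 X0.00 Y0.00

viewBox `0 0 264.17 251.08` with mm width/height → 1 unit = 1 mm. Flip: y_m = 251.08 − y_svg.

**Shape 1** — `<path>` open polyline, stroke `#ff8800` → engrave (S274, F3514). Machine vertices: (59.49,205.36) → (161.91,160.55) → (88.46,182.72). Open path.

**Shape 2** — `<polygon>` closed polygon, stroke `#ff8800` → engrave (S274, F3514). Machine vertices: (47.27,203.33) → (24.65,33.89) → (79.37,90.30) → (47.27,203.33). Closed: final G1 returns to the first vertex.

**Shape 3** — `<path>` rectangle, stroke `#ff8800` → engrave (S274, F3514). Machine vertices: (13.95,240.13) → (124.79,240.13) → (124.79,224.66) → (13.95,224.66) → (13.95,240.13). Closed: final G1 returns to the first vertex.

**Shape 4** — `<path>` quadratic bezier, stroke `#008000` → cut (S863, F562). Control points (SVG): P0=(24.57,148.27), P1=(64.56,133.16), P2=(166.51,58.99); sampled at t=k/5. Machine vertices: (24.57,102.81) → (43.04,111.22) → (66.48,124.35) → (94.86,142.20) → (128.21,164.78) → (166.51,192.09). Open path.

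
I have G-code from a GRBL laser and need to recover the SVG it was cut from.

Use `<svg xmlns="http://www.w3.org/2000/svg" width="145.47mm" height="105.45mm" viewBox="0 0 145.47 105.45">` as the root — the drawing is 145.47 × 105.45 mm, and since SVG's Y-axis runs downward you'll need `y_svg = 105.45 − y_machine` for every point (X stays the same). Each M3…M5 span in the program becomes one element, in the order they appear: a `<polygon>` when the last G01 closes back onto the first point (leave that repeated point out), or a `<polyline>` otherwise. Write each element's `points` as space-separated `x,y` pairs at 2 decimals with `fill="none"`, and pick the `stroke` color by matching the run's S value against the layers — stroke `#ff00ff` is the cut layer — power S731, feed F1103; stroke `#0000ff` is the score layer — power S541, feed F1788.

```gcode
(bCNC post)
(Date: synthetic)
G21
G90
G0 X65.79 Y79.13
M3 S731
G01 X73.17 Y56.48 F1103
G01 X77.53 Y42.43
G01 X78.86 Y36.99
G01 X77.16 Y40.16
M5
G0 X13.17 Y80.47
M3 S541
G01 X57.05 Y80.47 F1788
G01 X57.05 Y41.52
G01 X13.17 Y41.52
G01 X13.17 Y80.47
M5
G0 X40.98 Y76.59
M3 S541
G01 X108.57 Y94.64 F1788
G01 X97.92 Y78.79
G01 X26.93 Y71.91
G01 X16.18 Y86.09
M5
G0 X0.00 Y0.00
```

<svg xmlns="http://www.w3.org/2000/svg" width="145.47mm" height="105.45mm" viewBox="0 0 145.47 105.45">
  <polyline points="65.79,26.32 73.17,48.97 77.53,63.02 78.86,68.46 77.16,65.29" fill="none" stroke="#ff00ff"/>
  <polygon points="13.17,24.98 57.05,24.98 57.05,63.93 13.17,63.93" fill="none" stroke="#0000ff"/>
  <polyline points="40.98,28.86 108.57,10.81 97.92,26.66 26.93,33.54 16.18,19.36" fill="none" stroke="#0000ff"/>
</svg>

y_svg = 105.45 − y_m.

[1] S731→`#ff00ff` (cut); open run; points: 65.79,26.32 73.17,48.97 77.53,63.02 78.86,68.46 77.16,65.29

[2] S541→`#0000ff` (score); closed run; points: 13.17,24.98 57.05,24.98 57.05,63.93 13.17,63.93

[3] S541→`#0000ff` (score); open run; points: 40.98,28.86 108.57,10.81 97.92,26.66 26.93,33.54 16.18,19.36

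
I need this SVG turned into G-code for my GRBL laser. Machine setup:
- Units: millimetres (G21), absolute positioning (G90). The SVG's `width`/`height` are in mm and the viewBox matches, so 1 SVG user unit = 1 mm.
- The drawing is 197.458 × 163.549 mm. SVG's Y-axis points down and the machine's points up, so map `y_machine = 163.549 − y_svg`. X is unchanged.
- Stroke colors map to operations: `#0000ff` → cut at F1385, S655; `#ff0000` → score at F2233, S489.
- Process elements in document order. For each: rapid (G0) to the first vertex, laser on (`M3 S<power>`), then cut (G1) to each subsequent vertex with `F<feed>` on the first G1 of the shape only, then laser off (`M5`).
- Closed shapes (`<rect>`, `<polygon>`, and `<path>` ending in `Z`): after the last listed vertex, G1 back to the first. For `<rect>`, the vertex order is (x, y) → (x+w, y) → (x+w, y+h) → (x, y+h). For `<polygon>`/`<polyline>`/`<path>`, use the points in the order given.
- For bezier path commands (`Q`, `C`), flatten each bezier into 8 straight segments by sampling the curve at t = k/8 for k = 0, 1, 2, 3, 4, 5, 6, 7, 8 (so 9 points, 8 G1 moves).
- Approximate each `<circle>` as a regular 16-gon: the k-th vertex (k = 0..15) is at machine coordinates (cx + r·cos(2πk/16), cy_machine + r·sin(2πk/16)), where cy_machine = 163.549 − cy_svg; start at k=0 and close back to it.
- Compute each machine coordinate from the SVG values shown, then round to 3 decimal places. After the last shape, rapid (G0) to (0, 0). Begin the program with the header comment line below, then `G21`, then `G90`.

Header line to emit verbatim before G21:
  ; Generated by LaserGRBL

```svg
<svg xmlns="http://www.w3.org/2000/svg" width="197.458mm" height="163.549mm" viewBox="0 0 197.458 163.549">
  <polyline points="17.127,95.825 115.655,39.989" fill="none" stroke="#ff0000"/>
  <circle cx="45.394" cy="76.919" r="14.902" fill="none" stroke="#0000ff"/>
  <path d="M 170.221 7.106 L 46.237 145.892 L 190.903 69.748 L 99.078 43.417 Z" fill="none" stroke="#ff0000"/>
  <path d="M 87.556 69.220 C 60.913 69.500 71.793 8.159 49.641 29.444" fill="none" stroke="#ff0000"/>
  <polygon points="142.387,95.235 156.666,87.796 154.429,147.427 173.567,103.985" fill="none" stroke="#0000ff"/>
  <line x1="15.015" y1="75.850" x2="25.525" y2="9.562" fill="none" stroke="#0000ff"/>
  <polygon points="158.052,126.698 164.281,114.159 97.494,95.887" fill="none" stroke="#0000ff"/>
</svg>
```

Since the viewBox matches the mm dimensions, user units are millimetres directly. The only transform is the Y-flip y_m = 163.549 − y_svg.

Shape 1 is a line segment drawn with `<polyline>`. Its stroke #ff0000 means score at S489, F2233. After flipping Y the toolpath is (17.127,67.724) → (115.655,123.560).

Shape 2 is a circle drawn with `<circle>`. Its stroke #0000ff means cut at S655, F1385. After flipping Y the toolpath is (60.296,86.630) → (59.162,92.333) → (55.931,97.167) → (51.097,100.398) → (45.394,101.532) → (39.691,100.398) → (34.857,97.167) → (31.626,92.333) → (30.492,86.630) → (31.626,80.927) → (34.857,76.093) → (39.691,72.862) → (45.394,71.728) → (51.097,72.862) → (55.931,76.093) → (59.162,80.927) → (60.296,86.630), returning to the start.

Shape 3 is a closed polygon drawn with `<path>`. Its stroke #ff0000 means score at S489, F2233. After flipping Y the toolpath is (170.221,156.443) → (46.237,17.657) → (190.903,93.801) → (99.078,120.132) → (170.221,156.443), returning to the start.

Shape 4 is a cubic bezier drawn with `<path>`. Its stroke #ff0000 means score at S489, F2233. After flipping Y the toolpath is (87.556,94.329) → (79.186,96.831) → (73.507,103.419) → (69.692,112.404) → (66.914,122.094) → (64.347,130.800) → (61.164,136.830) → (56.537,138.496) → (49.641,134.105).

Shape 5 is a closed polygon drawn with `<polygon>`. Its stroke #0000ff means cut at S655, F1385. After flipping Y the toolpath is (142.387,68.314) → (156.666,75.753) → (154.429,16.122) → (173.567,59.564) → (142.387,68.314), returning to the start.

Shape 6 is a line segment drawn with `<line>`. Its stroke #0000ff means cut at S655, F1385. After flipping Y the toolpath is (15.015,87.699) → (25.525,153.987).

Shape 7 is a closed polygon drawn with `<polygon>`. Its stroke #0000ff means cut at S655, F1385. After flipping Y the toolpath is (158.052,36.851) → (164.281,49.390) → (97.494,67.662) → (158.052,36.851), returning to the start.

; Generated by LaserGRBL
G21
G90
G0 X17.127 Y67.724
M3 S489
G1 X115.655 Y123.560 F2233
M5
G0 X60.296 Y86.630
M3 S655
G1 X59.162 Y92.333 F1385
G1 X55.931 Y97.167
G1 X51.097 Y100.398
G1 X45.394 Y101.532
G1 X39.691 Y100.398
G1 X34.857 Y97.167
G1 X31.626 Y92.333
G1 X30.492 Y86.630
G1 X31.626 Y80.927
G1 X34.857 Y76.093
G1 X39.691 Y72.862
G1 X45.394 Y71.728
G1 X51.097 Y72.862
G1 X55.931 Y76.093
G1 X59.162 Y80.927
G1 X60.296 Y86.630
M5
G0 X170.221 Y156.443
M3 S489
G1 X46.237 Y17.657 F2233
G1 X190.903 Y93.801
G1 X99.078 Y120.132
G1 X170.221 Y156.443
M5
G0 X87.556 Y94.329
M3 S489
G1 X79.186 Y96.831 F2233
G1 X73.507 Y103.419
G1 X69.692 Y112.404
G1 X66.914 Y122.094
G1 X64.347 Y130.800
G1 X61.164 Y136.830
G1 X56.537 Y138.496
G1 X49.641 Y134.105
M5
G0 X142.387 Y68.314
M3 S655
G1 X156.666 Y75.753 F1385
G1 X154.429 Y16.122
G1 X173.567 Y59.564
G1 X142.387 Y68.314
M5
G0 X15.015 Y87.699
M3 S655
G1 X25.525 Y153.987 F1385
M5
G0 X158.052 Y36.851
M3 S655
G1 X164.281 Y49.390 F1385
G1 X97.494 Y67.662
G1 X158.052 Y36.851
M5
G0 X0.000 Y0.000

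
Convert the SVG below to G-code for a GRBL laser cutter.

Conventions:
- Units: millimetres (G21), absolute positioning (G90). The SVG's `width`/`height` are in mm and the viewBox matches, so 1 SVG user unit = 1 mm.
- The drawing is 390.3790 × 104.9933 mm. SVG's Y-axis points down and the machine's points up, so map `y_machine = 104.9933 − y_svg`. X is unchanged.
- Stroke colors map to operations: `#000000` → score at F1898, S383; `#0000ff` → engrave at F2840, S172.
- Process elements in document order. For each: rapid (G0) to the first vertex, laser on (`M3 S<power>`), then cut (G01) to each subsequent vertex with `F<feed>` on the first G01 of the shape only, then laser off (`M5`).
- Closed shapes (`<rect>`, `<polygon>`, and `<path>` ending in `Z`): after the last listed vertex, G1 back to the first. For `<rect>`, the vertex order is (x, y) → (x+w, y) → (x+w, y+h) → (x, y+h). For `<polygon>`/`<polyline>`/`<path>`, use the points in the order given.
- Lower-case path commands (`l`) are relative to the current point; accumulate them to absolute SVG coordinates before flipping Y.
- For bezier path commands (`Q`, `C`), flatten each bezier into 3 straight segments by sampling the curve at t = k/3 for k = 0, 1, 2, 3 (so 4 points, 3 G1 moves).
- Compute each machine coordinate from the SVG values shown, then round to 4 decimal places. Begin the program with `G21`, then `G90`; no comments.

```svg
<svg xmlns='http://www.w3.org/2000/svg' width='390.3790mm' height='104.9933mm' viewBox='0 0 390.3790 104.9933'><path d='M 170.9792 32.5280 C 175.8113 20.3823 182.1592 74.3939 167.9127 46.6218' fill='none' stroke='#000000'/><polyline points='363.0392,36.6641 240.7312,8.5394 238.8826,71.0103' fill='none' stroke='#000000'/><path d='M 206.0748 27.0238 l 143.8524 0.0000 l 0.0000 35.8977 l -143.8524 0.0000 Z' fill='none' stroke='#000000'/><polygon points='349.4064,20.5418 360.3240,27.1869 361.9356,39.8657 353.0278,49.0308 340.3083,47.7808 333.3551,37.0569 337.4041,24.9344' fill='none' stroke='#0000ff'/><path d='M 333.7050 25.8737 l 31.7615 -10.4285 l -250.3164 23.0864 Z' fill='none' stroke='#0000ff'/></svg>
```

Since the viewBox matches the mm dimensions, user units are millimetres directly. The only transform is the Y-flip y_m = 104.9933 − y_svg.

Shape 1 is a cubic bezier drawn with `<path>`. Its stroke #000000 means score at S383, F1898. After flipping Y the toolpath is (170.9792,72.4653) → (175.4977,68.0379) → (176.1133,52.3813) → (167.9127,58.3715).

Shape 2 is a open polyline drawn with `<polyline>`. Its stroke #000000 means score at S383, F1898. After flipping Y the toolpath is (363.0392,68.3292) → (240.7312,96.4539) → (238.8826,33.9830).

Shape 3 is a rectangle drawn with `<path>`. Its stroke #000000 means score at S383, F1898. After flipping Y the toolpath is (206.0748,77.9695) → (349.9272,77.9695) → (349.9272,42.0718) → (206.0748,42.0718) → (206.0748,77.9695), returning to the start.

Shape 4 is a regular polygon drawn with `<polygon>`. Its stroke #0000ff means engrave at S172, F2840. After flipping Y the toolpath is (349.4064,84.4515) → (360.3240,77.8064) → (361.9356,65.1276) → (353.0278,55.9625) → (340.3083,57.2125) → (333.3551,67.9364) → (337.4041,80.0589) → (349.4064,84.4515), returning to the start.

Shape 5 is a closed polygon drawn with `<path>`. Its stroke #0000ff means engrave at S172, F2840. After flipping Y the toolpath is (333.7050,79.1196) → (365.4665,89.5481) → (115.1501,66.4617) → (333.7050,79.1196), returning to the start.

G21
G90
G0 X170.9792 Y72.4653
M3 S383
G01 X175.4977 Y68.0379 F1898
G01 X176.1133 Y52.3813
G01 X167.9127 Y58.3715
M5
G0 X363.0392 Y68.3292
M3 S383
G01 X240.7312 Y96.4539 F1898
G01 X238.8826 Y33.9830
M5
G0 X206.0748 Y77.9695
M3 S383
G01 X349.9272 Y77.9695 F1898
G01 X349.9272 Y42.0718
G01 X206.0748 Y42.0718
G01 X206.0748 Y77.9695
M5
G0 X349.4064 Y84.4515
M3 S172
G01 X360.3240 Y77.8064 F2840
G01 X361.9356 Y65.1276
G01 X353.0278 Y55.9625
G01 X340.3083 Y57.2125
G01 X333.3551 Y67.9364
G01 X337.4041 Y80.0589
G01 X349.4064 Y84.4515
M5
G0 X333.7050 Y79.1196
M3 S172
G01 X365.4665 Y89.5481 F2840
G01 X115.1501 Y66.4617
G01 X333.7050 Y79.1196
M5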